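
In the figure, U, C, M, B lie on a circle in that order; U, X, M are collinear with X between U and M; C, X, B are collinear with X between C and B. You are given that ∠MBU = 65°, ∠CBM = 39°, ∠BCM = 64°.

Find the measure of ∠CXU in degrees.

1. ∠MCU = 115°  [cyclic UCMB, opposite ∠C+∠B]
2. ∠CUM = 39°  [same arc CM]
3. ∠CMU = 26°  [△UCM]
4. ∠CXM = 90°  [△CXM]
5. ∠CXU = 90°  [linear pair at X on UM]

∠CXU = 90°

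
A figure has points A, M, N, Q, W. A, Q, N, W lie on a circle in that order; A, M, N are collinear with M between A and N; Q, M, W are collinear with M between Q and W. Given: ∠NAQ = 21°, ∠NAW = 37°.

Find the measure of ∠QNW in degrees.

∠QNW = 122°

1. ∠NWQ = 21°  [same arc QN]
2. ∠NQW = 37°  [same arc NW]
3. ∠QNW = 122°  [△QNW]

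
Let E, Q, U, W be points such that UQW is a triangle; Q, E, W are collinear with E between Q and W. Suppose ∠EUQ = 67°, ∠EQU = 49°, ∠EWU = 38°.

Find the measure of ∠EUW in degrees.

∠EUW = 26°

1. ∠QEU = 64°  [△UQE]
2. ∠UEW = 116°  [linear pair at E on QW]
3. ∠EUW = 26°  [△UEW]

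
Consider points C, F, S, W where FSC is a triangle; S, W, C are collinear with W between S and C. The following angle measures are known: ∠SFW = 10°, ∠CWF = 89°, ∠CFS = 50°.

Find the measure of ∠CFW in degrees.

1. ∠FWS = 91°  [linear pair at W on SC]
2. ∠FSW = 79°  [△FSW]
3. ∠CSF = 79°  [W on ray SC]
4. ∠FCS = 51°  [△FSC]
5. ∠FCW = 51°  [W on ray CS]
6. ∠CFW = 40°  [△FWC]

∠CFW = 40°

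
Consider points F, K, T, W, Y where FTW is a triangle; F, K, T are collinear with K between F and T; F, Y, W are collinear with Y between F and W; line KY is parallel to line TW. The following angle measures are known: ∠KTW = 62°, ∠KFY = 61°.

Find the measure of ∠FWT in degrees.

∠FWT = 57°

1. ∠FTW = 62°  [K on ray TF]
2. ∠TFW = 61°  [K on FT, Y on FW]
3. ∠FWT = 57°  [△FTW]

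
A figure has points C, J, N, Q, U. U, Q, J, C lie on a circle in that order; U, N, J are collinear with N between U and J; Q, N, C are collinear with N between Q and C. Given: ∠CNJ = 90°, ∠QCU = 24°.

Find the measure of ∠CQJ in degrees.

1. ∠QNU = 90°  [vertical angles at N]
2. ∠QJU = 24°  [same arc UQ]
3. ∠JNQ = 90°  [linear pair at N on UJ]
4. ∠CQJ = 66°  [△QNJ]

∠CQJ = 66°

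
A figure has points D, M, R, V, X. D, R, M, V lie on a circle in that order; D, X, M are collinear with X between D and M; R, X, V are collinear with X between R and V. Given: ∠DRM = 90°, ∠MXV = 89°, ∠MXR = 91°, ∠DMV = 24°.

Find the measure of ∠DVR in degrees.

1. ∠DVM = 90°  [cyclic DRMV, opposite ∠R+∠V]
2. ∠DXV = 91°  [linear pair at X on DM]
3. ∠MDV = 66°  [△DMV]
4. ∠DVR = 23°  [△DXV]

∠DVR = 23°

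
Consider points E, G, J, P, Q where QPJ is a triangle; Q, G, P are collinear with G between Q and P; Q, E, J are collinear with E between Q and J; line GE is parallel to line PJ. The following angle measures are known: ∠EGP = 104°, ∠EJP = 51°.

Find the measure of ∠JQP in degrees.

∠JQP = 53°

1. ∠EGQ = 76°  [linear pair at G on QP]
2. ∠PJQ = 51°  [E on ray JQ]
3. ∠JPQ = 76°  [GE∥PJ, corresponding at G]
4. ∠JQP = 53°  [△QPJ]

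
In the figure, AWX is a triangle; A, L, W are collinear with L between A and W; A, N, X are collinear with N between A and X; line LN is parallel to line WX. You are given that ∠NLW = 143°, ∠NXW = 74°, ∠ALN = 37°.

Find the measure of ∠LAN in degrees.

1. ∠AXW = 74°  [N on ray XA]
2. ∠AWX = 37°  [LN∥WX, corresponding at L]
3. ∠WAX = 69°  [△AWX]
4. ∠LAN = 69°  [L on AW, N on AX]

∠LAN = 69°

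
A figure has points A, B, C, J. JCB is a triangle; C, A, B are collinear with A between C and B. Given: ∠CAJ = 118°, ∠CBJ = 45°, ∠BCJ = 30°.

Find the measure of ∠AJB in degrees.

∠AJB = 73°

1. ∠BAJ = 62°  [linear pair at A on CB]
2. ∠ABJ = 45°  [A on ray BC]
3. ∠AJB = 73°  [△JAB]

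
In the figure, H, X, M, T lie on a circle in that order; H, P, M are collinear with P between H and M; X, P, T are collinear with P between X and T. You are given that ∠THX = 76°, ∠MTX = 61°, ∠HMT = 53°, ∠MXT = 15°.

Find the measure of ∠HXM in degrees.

∠HXM = 68°

1. ∠MHT = 15°  [same arc MT]
2. ∠HTM = 112°  [△HMT]
3. ∠HXM = 68°  [cyclic HXMT, opposite ∠X+∠T]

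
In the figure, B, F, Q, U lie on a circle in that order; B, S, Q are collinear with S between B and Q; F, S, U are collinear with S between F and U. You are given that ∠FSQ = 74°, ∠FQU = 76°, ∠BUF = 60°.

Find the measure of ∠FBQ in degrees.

∠FBQ = 58°

1. ∠BSF = 106°  [linear pair at S on BQ]
2. ∠FBU = 104°  [cyclic BFQU, opposite ∠B+∠Q]
3. ∠BFU = 16°  [△BFU]
4. ∠FBQ = 58°  [△BSF]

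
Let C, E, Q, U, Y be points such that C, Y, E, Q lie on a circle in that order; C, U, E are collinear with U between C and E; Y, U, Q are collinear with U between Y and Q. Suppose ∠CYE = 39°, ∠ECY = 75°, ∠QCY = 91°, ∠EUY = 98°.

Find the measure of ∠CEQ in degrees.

∠CEQ = 23°

1. ∠EQY = 75°  [same arc YE]
2. ∠CUQ = 98°  [vertical angles at U]
3. ∠EUQ = 82°  [linear pair at U on CE]
4. ∠CEQ = 23°  [△EUQ]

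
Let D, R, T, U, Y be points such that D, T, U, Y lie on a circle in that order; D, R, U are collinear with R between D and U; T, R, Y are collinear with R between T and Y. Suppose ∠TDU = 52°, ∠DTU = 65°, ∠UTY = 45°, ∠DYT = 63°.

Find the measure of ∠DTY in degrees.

1. ∠DYU = 115°  [cyclic DTUY, opposite ∠T+∠Y]
2. ∠UDY = 45°  [same arc UY]
3. ∠DUY = 20°  [△DUY]
4. ∠DTY = 20°  [same arc DY]

∠DTY = 20°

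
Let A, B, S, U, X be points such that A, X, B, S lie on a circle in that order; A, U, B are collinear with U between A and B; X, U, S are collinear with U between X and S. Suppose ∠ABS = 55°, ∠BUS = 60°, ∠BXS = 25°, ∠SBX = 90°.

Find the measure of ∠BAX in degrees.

∠BAX = 65°

1. ∠AXS = 55°  [same arc AS]
2. ∠AUX = 60°  [vertical angles at U]
3. ∠BAX = 65°  [△AUX]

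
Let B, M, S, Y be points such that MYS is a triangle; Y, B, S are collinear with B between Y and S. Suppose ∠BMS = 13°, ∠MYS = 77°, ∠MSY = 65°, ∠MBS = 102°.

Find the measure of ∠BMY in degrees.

1. ∠BYM = 77°  [B on ray YS]
2. ∠MBY = 78°  [linear pair at B on YS]
3. ∠BMY = 25°  [△MYB]

∠BMY = 25°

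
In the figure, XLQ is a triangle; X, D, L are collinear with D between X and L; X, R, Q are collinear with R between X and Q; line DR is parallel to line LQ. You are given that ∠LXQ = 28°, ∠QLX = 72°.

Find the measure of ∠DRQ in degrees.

∠DRQ = 100°

1. ∠LQX = 80°  [△XLQ]
2. ∠DRX = 80°  [DR∥LQ, corresponding at R]
3. ∠DRQ = 100°  [linear pair at R on XQ]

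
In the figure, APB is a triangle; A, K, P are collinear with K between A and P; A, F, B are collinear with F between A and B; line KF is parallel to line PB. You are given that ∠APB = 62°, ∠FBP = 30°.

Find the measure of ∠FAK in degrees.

∠FAK = 88°

1. ∠ABP = 30°  [F on ray BA]
2. ∠BAP = 88°  [△APB]
3. ∠FAK = 88°  [K on AP, F on AB]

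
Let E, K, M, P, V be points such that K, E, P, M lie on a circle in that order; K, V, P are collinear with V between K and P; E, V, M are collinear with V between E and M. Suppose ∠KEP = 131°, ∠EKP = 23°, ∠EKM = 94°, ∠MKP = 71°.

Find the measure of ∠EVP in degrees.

∠EVP = 83°

1. ∠EPK = 26°  [△KEP]
2. ∠MEP = 71°  [same arc PM]
3. ∠EVP = 83°  [△EVP]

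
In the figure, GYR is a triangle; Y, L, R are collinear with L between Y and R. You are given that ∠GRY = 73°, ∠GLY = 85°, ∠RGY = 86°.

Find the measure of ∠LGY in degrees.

∠LGY = 74°

1. ∠GYR = 21°  [△GYR]
2. ∠GYL = 21°  [L on ray YR]
3. ∠LGY = 74°  [△GYL]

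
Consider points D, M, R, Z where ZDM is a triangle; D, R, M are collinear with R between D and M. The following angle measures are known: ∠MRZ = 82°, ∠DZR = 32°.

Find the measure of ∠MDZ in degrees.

∠MDZ = 50°

1. ∠DRZ = 98°  [linear pair at R on DM]
2. ∠RDZ = 50°  [△ZDR]
3. ∠MDZ = 50°  [R on ray DM]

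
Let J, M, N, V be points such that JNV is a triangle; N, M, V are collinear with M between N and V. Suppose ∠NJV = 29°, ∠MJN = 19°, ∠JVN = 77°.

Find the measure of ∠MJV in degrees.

1. ∠JNV = 74°  [△JNV]
2. ∠JVM = 77°  [M on ray VN]
3. ∠JNM = 74°  [M on ray NV]
4. ∠JMN = 87°  [△JNM]
5. ∠JMV = 93°  [linear pair at M on NV]
6. ∠MJV = 10°  [△JMV]

∠MJV = 10°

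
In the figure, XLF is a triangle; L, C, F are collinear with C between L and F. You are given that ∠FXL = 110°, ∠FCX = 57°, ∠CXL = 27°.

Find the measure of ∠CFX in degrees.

∠CFX = 40°

1. ∠LCX = 123°  [linear pair at C on LF]
2. ∠CLX = 30°  [△XLC]
3. ∠FLX = 30°  [C on ray LF]
4. ∠LFX = 40°  [△XLF]
5. ∠CFX = 40°  [C on ray FL]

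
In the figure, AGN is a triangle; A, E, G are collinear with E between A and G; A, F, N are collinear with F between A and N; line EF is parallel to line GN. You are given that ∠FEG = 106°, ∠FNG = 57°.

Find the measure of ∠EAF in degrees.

∠EAF = 49°

1. ∠AEF = 74°  [linear pair at E on AG]
2. ∠ANG = 57°  [F on ray NA]
3. ∠AGN = 74°  [EF∥GN, corresponding at E]
4. ∠GAN = 49°  [△AGN]
5. ∠EAF = 49°  [E on AG, F on AN]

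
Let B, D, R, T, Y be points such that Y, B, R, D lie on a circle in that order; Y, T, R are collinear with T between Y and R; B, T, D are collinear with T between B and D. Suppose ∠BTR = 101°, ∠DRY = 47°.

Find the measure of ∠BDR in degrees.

∠BDR = 54°

1. ∠DTY = 101°  [vertical angles at T]
2. ∠DTR = 79°  [linear pair at T on YR]
3. ∠BDR = 54°  [△RTD]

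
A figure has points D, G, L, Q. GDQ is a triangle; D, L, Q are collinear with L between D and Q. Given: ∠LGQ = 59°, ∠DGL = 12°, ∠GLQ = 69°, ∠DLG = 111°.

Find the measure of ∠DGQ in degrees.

∠DGQ = 71°

1. ∠GQL = 52°  [△GLQ]
2. ∠GDL = 57°  [△GDL]
3. ∠DQG = 52°  [L on ray QD]
4. ∠GDQ = 57°  [L on ray DQ]
5. ∠DGQ = 71°  [△GDQ]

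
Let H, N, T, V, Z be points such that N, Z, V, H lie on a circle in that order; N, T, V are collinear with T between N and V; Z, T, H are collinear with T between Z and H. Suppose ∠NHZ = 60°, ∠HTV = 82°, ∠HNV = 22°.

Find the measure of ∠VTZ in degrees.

∠VTZ = 98°

1. ∠NVZ = 60°  [same arc NZ]
2. ∠HZV = 22°  [same arc VH]
3. ∠VTZ = 98°  [△ZTV]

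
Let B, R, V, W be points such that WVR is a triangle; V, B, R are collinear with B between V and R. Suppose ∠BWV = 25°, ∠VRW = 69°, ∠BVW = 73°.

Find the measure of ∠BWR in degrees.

∠BWR = 13°

1. ∠VBW = 82°  [△WVB]
2. ∠BRW = 69°  [B on ray RV]
3. ∠RBW = 98°  [linear pair at B on VR]
4. ∠BWR = 13°  [△WBR]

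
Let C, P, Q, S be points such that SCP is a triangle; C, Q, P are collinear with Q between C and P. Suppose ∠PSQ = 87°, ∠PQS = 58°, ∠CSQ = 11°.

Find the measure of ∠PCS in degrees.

1. ∠CQS = 122°  [linear pair at Q on CP]
2. ∠QCS = 47°  [△SCQ]
3. ∠PCS = 47°  [Q on ray CP]

∠PCS = 47°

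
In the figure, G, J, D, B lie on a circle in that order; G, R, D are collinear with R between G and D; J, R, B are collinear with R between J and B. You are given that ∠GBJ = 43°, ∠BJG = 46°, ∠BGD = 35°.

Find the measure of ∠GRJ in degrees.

1. ∠GDJ = 43°  [same arc GJ]
2. ∠BJD = 35°  [same arc DB]
3. ∠DRJ = 102°  [△JRD]
4. ∠GRJ = 78°  [linear pair at R on GD]

∠GRJ = 78°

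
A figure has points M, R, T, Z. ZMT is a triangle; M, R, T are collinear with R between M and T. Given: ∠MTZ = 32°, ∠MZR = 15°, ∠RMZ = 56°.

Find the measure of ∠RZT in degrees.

∠RZT = 77°

1. ∠RTZ = 32°  [R on ray TM]
2. ∠MRZ = 109°  [△ZMR]
3. ∠TRZ = 71°  [linear pair at R on MT]
4. ∠RZT = 77°  [△ZRT]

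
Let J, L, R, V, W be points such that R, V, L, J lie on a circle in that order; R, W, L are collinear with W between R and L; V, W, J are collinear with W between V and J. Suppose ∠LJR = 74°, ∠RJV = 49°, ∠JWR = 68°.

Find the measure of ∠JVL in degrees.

∠JVL = 63°

1. ∠RLV = 49°  [same arc RV]
2. ∠LWV = 68°  [vertical angles at W]
3. ∠JVL = 63°  [△VWL]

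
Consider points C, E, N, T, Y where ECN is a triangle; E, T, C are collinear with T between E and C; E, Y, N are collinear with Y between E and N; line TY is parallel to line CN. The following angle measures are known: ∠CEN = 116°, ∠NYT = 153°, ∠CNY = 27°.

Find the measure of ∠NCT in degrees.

∠NCT = 37°

1. ∠CNE = 27°  [Y on ray NE]
2. ∠ECN = 37°  [△ECN]
3. ∠NCT = 37°  [T on ray CE]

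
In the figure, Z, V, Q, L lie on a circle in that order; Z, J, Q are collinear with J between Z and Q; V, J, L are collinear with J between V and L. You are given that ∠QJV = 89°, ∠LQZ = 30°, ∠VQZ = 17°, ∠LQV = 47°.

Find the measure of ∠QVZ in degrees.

1. ∠VJZ = 91°  [linear pair at J on ZQ]
2. ∠LVZ = 30°  [same arc ZL]
3. ∠QZV = 59°  [△ZJV]
4. ∠QVZ = 104°  [△ZVQ]

∠QVZ = 104°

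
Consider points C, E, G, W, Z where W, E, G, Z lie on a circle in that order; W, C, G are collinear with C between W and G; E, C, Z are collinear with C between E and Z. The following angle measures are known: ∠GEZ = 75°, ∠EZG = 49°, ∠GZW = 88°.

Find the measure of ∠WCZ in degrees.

∠WCZ = 66°

1. ∠GWZ = 75°  [same arc GZ]
2. ∠WGZ = 17°  [△WGZ]
3. ∠GCZ = 114°  [△GCZ]
4. ∠WCZ = 66°  [linear pair at C on WG]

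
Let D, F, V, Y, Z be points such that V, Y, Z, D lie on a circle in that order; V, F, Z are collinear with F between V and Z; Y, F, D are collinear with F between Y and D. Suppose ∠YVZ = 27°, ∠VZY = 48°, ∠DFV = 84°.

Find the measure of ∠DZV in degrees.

∠DZV = 57°

1. ∠YDZ = 27°  [same arc YZ]
2. ∠DFZ = 96°  [linear pair at F on VZ]
3. ∠DZV = 57°  [△ZFD]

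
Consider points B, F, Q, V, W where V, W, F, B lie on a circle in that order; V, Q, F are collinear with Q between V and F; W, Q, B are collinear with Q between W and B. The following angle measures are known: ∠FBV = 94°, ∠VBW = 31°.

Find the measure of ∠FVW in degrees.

∠FVW = 63°

1. ∠FWV = 86°  [cyclic VWFB, opposite ∠W+∠B]
2. ∠VFW = 31°  [same arc VW]
3. ∠FVW = 63°  [△VWF]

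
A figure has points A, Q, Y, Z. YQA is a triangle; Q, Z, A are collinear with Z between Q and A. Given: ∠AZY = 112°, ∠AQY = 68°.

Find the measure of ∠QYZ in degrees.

1. ∠QZY = 68°  [linear pair at Z on QA]
2. ∠YQZ = 68°  [Z on ray QA]
3. ∠QYZ = 44°  [△YQZ]

∠QYZ = 44°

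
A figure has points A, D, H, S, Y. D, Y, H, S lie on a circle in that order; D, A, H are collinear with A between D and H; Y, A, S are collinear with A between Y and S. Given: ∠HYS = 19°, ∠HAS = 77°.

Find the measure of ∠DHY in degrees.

1. ∠HDS = 19°  [same arc HS]
2. ∠DAS = 103°  [linear pair at A on DH]
3. ∠DSY = 58°  [△DAS]
4. ∠DHY = 58°  [same arc DY]

∠DHY = 58°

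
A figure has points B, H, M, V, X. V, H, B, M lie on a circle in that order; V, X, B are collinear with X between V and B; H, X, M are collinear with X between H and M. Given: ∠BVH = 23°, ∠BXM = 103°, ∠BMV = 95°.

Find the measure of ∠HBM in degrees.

1. ∠BMH = 23°  [same arc HB]
2. ∠MBV = 54°  [△BXM]
3. ∠BVM = 31°  [△VBM]
4. ∠BHM = 31°  [same arc BM]
5. ∠HBM = 126°  [△HBM]

∠HBM = 126°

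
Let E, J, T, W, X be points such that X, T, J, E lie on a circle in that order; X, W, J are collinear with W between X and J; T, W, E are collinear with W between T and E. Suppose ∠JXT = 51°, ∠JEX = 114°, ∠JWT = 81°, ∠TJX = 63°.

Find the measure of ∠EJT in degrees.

∠EJT = 93°

1. ∠JET = 51°  [same arc TJ]
2. ∠ETJ = 36°  [△TWJ]
3. ∠EJT = 93°  [△TJE]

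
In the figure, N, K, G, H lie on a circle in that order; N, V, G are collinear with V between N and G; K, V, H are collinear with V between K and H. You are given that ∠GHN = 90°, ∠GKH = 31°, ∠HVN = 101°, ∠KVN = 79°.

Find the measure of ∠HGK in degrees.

1. ∠GNH = 31°  [same arc GH]
2. ∠GVH = 79°  [linear pair at V on NG]
3. ∠HGN = 59°  [△NGH]
4. ∠GHK = 42°  [△GVH]
5. ∠HGK = 107°  [△KGH]

∠HGK = 107°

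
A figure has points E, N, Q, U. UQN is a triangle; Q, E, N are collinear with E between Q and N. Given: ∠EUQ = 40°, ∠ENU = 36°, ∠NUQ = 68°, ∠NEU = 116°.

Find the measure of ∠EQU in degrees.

∠EQU = 76°

1. ∠QNU = 36°  [E on ray NQ]
2. ∠NQU = 76°  [△UQN]
3. ∠EQU = 76°  [E on ray QN]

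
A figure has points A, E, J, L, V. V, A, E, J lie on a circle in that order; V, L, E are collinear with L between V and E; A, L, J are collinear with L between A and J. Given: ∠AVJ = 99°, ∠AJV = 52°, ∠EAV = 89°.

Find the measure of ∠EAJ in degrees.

∠EAJ = 60°

1. ∠JAV = 29°  [△VAJ]
2. ∠EJV = 91°  [cyclic VAEJ, opposite ∠A+∠J]
3. ∠JEV = 29°  [same arc VJ]
4. ∠EVJ = 60°  [△VEJ]
5. ∠EAJ = 60°  [same arc EJ]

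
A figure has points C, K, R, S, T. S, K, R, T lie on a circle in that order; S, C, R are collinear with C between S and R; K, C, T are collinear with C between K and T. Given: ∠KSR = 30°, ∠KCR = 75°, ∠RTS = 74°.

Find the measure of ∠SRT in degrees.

∠SRT = 45°

1. ∠KTR = 30°  [same arc KR]
2. ∠SCT = 75°  [vertical angles at C]
3. ∠RCT = 105°  [linear pair at C on SR]
4. ∠SRT = 45°  [△RCT]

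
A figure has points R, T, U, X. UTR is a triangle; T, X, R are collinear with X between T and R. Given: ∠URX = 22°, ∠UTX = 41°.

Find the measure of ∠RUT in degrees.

∠RUT = 117°

1. ∠TRU = 22°  [X on ray RT]
2. ∠RTU = 41°  [X on ray TR]
3. ∠RUT = 117°  [△UTR]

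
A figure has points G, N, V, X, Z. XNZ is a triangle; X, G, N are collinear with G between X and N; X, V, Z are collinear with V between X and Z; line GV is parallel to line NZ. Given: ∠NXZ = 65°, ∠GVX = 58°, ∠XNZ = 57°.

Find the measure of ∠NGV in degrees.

∠NGV = 123°

1. ∠GXV = 65°  [G on XN, V on XZ]
2. ∠VGX = 57°  [△XGV]
3. ∠NGV = 123°  [linear pair at G on XN]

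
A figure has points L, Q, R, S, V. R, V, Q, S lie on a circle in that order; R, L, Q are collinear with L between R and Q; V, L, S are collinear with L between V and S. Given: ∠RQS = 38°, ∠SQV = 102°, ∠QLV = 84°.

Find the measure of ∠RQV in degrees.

1. ∠RVS = 38°  [same arc RS]
2. ∠SRV = 78°  [cyclic RVQS, opposite ∠R+∠Q]
3. ∠RSV = 64°  [△RVS]
4. ∠RQV = 64°  [same arc RV]

∠RQV = 64°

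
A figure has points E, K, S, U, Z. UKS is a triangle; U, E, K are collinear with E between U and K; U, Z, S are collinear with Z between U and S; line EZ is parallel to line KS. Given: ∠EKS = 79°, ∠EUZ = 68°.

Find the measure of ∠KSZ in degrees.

1. ∠SKU = 79°  [E on ray KU]
2. ∠KUS = 68°  [E on UK, Z on US]
3. ∠KSU = 33°  [△UKS]
4. ∠KSZ = 33°  [Z on ray SU]

∠KSZ = 33°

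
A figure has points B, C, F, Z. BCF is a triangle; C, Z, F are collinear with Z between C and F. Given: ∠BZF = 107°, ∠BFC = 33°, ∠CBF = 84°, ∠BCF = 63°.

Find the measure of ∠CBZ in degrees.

∠CBZ = 44°

1. ∠BZC = 73°  [linear pair at Z on CF]
2. ∠BCZ = 63°  [Z on ray CF]
3. ∠CBZ = 44°  [△BCZ]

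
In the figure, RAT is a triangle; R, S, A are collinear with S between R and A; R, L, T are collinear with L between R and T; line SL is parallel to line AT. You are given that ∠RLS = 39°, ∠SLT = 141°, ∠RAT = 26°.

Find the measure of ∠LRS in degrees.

∠LRS = 115°

1. ∠ATR = 39°  [SL∥AT, corresponding at L]
2. ∠ART = 115°  [△RAT]
3. ∠LRS = 115°  [S on RA, L on RT]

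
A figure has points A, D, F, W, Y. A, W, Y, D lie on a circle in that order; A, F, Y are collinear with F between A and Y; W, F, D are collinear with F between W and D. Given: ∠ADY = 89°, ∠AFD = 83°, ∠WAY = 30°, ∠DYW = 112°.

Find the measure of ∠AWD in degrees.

1. ∠AWY = 91°  [cyclic AWYD, opposite ∠W+∠D]
2. ∠AYW = 59°  [△AWY]
3. ∠DAW = 68°  [cyclic AWYD, opposite ∠A+∠Y]
4. ∠ADW = 59°  [same arc AW]
5. ∠AWD = 53°  [△AWD]

∠AWD = 53°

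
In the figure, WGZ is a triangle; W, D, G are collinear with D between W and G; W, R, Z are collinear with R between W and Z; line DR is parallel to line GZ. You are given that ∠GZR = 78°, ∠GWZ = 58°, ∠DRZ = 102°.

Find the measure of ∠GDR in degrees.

∠GDR = 136°

1. ∠GZW = 78°  [R on ray ZW]
2. ∠WGZ = 44°  [△WGZ]
3. ∠RDW = 44°  [DR∥GZ, corresponding at D]
4. ∠GDR = 136°  [linear pair at D on WG]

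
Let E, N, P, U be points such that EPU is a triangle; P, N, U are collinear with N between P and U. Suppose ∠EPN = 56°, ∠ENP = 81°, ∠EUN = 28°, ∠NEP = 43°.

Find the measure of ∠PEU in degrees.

∠PEU = 96°

1. ∠EPU = 56°  [N on ray PU]
2. ∠EUP = 28°  [N on ray UP]
3. ∠PEU = 96°  [△EPU]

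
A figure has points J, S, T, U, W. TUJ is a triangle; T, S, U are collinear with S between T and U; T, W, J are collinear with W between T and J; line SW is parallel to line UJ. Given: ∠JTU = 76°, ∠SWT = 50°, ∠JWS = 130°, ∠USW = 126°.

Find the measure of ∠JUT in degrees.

1. ∠STW = 76°  [S on TU, W on TJ]
2. ∠TSW = 54°  [△TSW]
3. ∠JUT = 54°  [SW∥UJ, corresponding at S]

∠JUT = 54°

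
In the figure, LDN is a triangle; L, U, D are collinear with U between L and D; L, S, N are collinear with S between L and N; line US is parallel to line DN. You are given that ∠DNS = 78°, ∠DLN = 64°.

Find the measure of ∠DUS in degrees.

1. ∠DNL = 78°  [S on ray NL]
2. ∠LDN = 38°  [△LDN]
3. ∠LUS = 38°  [US∥DN, corresponding at U]
4. ∠DUS = 142°  [linear pair at U on LD]

∠DUS = 142°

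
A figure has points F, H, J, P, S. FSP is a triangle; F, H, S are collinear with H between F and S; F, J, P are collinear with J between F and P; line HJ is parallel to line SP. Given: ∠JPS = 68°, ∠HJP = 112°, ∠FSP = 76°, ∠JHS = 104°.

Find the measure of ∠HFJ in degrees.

∠HFJ = 36°

1. ∠FJH = 68°  [linear pair at J on FP]
2. ∠FHJ = 76°  [HJ∥SP, corresponding at H]
3. ∠HFJ = 36°  [△FHJ]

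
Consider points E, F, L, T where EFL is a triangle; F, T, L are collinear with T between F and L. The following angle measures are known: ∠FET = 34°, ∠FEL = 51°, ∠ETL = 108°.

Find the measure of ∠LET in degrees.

1. ∠ETF = 72°  [linear pair at T on FL]
2. ∠EFT = 74°  [△EFT]
3. ∠EFL = 74°  [T on ray FL]
4. ∠ELF = 55°  [△EFL]
5. ∠ELT = 55°  [T on ray LF]
6. ∠LET = 17°  [△ETL]

∠LET = 17°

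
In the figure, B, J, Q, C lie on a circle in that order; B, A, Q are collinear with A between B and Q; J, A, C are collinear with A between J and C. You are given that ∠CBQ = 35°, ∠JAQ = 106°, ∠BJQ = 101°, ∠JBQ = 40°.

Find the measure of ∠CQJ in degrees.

∠CQJ = 105°

1. ∠CJQ = 35°  [same arc QC]
2. ∠JCQ = 40°  [same arc JQ]
3. ∠CQJ = 105°  [△JQC]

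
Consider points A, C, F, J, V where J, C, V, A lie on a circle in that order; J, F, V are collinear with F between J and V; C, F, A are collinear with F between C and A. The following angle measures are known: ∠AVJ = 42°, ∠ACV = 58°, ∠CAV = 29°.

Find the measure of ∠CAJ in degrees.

∠CAJ = 51°

1. ∠AFV = 109°  [△VFA]
2. ∠AJV = 58°  [same arc VA]
3. ∠AFJ = 71°  [linear pair at F on JV]
4. ∠CAJ = 51°  [△JFA]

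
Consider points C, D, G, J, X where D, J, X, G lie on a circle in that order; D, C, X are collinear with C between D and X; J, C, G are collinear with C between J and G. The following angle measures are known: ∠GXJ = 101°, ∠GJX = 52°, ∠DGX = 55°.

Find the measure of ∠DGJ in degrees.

∠DGJ = 28°

1. ∠JGX = 27°  [△JXG]
2. ∠DJX = 125°  [cyclic DJXG, opposite ∠J+∠G]
3. ∠JDX = 27°  [same arc JX]
4. ∠DXJ = 28°  [△DJX]
5. ∠DGJ = 28°  [same arc DJ]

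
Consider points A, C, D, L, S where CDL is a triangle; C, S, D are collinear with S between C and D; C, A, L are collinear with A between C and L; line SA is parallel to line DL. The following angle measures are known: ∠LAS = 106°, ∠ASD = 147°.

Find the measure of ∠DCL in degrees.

1. ∠CAS = 74°  [linear pair at A on CL]
2. ∠ASC = 33°  [linear pair at S on CD]
3. ∠ACS = 73°  [△CSA]
4. ∠DCL = 73°  [S on CD, A on CL]

∠DCL = 73°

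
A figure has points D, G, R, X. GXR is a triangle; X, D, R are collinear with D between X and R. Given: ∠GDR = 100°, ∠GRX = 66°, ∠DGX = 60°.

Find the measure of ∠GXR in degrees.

∠GXR = 40°

1. ∠GDX = 80°  [linear pair at D on XR]
2. ∠DXG = 40°  [△GXD]
3. ∠GXR = 40°  [D on ray XR]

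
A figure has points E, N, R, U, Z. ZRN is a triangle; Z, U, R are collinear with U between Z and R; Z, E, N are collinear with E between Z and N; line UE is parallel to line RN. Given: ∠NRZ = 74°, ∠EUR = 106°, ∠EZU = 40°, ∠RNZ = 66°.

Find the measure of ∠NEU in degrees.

1. ∠EUZ = 74°  [UE∥RN, corresponding at U]
2. ∠UEZ = 66°  [△ZUE]
3. ∠NEU = 114°  [linear pair at E on ZN]

∠NEU = 114°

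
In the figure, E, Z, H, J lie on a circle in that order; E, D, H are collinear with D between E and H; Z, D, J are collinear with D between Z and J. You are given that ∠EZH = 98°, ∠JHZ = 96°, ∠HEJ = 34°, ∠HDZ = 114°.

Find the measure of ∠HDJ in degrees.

1. ∠EJH = 82°  [cyclic EZHJ, opposite ∠Z+∠J]
2. ∠HZJ = 34°  [same arc HJ]
3. ∠EHJ = 64°  [△EHJ]
4. ∠HJZ = 50°  [△ZHJ]
5. ∠HDJ = 66°  [△HDJ]

∠HDJ = 66°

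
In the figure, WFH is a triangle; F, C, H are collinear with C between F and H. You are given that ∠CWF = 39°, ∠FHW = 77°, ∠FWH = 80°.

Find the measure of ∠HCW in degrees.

1. ∠HFW = 23°  [△WFH]
2. ∠CFW = 23°  [C on ray FH]
3. ∠FCW = 118°  [△WFC]
4. ∠HCW = 62°  [linear pair at C on FH]

∠HCW = 62°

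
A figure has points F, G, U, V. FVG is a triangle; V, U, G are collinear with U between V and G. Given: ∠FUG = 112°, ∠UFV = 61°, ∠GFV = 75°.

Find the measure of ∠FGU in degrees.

∠FGU = 54°

1. ∠FUV = 68°  [linear pair at U on VG]
2. ∠FVU = 51°  [△FVU]
3. ∠FVG = 51°  [U on ray VG]
4. ∠FGV = 54°  [△FVG]
5. ∠FGU = 54°  [U on ray GV]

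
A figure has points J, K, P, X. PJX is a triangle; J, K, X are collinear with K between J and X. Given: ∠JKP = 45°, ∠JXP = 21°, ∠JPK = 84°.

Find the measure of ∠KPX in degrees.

∠KPX = 24°

1. ∠PKX = 135°  [linear pair at K on JX]
2. ∠KXP = 21°  [K on ray XJ]
3. ∠KPX = 24°  [△PKX]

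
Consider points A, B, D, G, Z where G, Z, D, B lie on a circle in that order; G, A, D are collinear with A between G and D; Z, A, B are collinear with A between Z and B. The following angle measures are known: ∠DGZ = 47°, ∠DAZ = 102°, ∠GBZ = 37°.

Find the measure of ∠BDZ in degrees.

∠BDZ = 92°

1. ∠DBZ = 47°  [same arc ZD]
2. ∠GDZ = 37°  [same arc GZ]
3. ∠BZD = 41°  [△ZAD]
4. ∠BDZ = 92°  [△ZDB]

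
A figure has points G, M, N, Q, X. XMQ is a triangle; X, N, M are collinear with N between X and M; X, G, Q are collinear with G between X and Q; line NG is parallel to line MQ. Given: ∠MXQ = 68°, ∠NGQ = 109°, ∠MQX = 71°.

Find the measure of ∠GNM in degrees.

∠GNM = 139°

1. ∠QMX = 41°  [△XMQ]
2. ∠GNX = 41°  [NG∥MQ, corresponding at N]
3. ∠GNM = 139°  [linear pair at N on XM]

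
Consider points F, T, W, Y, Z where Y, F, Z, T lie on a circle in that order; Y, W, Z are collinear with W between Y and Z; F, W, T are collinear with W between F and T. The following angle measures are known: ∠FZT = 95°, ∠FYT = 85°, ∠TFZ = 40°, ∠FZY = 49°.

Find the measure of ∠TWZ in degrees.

1. ∠TYZ = 40°  [same arc ZT]
2. ∠FTY = 49°  [same arc YF]
3. ∠TWY = 91°  [△YWT]
4. ∠TWZ = 89°  [linear pair at W on YZ]

∠TWZ = 89°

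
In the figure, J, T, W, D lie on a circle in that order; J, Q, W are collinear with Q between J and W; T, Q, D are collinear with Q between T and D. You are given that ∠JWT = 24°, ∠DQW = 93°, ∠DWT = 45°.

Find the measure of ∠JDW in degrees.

∠JDW = 90°

1. ∠JDT = 24°  [same arc JT]
2. ∠DQJ = 87°  [linear pair at Q on JW]
3. ∠DJT = 135°  [cyclic JTWD, opposite ∠J+∠W]
4. ∠DTJ = 21°  [△JTD]
5. ∠DJW = 69°  [△JQD]
6. ∠DWJ = 21°  [same arc JD]
7. ∠JDW = 90°  [△JWD]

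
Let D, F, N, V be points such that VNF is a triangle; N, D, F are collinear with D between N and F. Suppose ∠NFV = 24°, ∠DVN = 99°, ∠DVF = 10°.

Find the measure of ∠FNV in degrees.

1. ∠DFV = 24°  [D on ray FN]
2. ∠FDV = 146°  [△VDF]
3. ∠NDV = 34°  [linear pair at D on NF]
4. ∠DNV = 47°  [△VND]
5. ∠FNV = 47°  [D on ray NF]

∠FNV = 47°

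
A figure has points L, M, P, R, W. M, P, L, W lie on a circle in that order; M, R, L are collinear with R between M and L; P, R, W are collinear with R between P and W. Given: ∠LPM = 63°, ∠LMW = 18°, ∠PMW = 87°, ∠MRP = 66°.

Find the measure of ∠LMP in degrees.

1. ∠LPW = 18°  [same arc LW]
2. ∠PLW = 93°  [cyclic MPLW, opposite ∠M+∠L]
3. ∠LWP = 69°  [△PLW]
4. ∠LMP = 69°  [same arc PL]

∠LMP = 69°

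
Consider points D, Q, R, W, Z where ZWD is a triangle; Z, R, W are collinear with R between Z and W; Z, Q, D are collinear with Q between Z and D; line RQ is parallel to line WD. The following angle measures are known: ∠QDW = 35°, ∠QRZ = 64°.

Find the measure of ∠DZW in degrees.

∠DZW = 81°

1. ∠WDZ = 35°  [Q on ray DZ]
2. ∠DWZ = 64°  [RQ∥WD, corresponding at R]
3. ∠DZW = 81°  [△ZWD]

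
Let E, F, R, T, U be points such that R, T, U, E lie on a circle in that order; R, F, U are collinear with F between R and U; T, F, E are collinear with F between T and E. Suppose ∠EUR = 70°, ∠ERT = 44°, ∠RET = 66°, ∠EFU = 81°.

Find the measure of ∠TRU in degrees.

1. ∠ETR = 70°  [same arc RE]
2. ∠RFT = 81°  [vertical angles at F]
3. ∠TRU = 29°  [△RFT]

∠TRU = 29°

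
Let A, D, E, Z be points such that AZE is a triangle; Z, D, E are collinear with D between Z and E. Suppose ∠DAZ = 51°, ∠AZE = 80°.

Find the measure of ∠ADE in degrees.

∠ADE = 131°

1. ∠AZD = 80°  [D on ray ZE]
2. ∠ADZ = 49°  [△AZD]
3. ∠ADE = 131°  [linear pair at D on ZE]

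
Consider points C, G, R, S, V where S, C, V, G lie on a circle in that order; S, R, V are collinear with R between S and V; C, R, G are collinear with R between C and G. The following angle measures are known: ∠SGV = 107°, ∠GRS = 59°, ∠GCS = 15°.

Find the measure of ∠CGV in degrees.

∠CGV = 44°

1. ∠GRV = 121°  [linear pair at R on SV]
2. ∠GVS = 15°  [same arc SG]
3. ∠CGV = 44°  [△VRG]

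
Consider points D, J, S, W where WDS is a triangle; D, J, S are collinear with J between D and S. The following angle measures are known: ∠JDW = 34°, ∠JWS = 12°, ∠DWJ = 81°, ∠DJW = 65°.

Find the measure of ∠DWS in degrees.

1. ∠SDW = 34°  [J on ray DS]
2. ∠SJW = 115°  [linear pair at J on DS]
3. ∠JSW = 53°  [△WJS]
4. ∠DSW = 53°  [J on ray SD]
5. ∠DWS = 93°  [△WDS]

∠DWS = 93°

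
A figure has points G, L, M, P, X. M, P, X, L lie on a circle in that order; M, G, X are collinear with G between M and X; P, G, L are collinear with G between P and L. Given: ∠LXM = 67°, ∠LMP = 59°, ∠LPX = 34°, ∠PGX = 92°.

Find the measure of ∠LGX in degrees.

1. ∠LXP = 121°  [cyclic MPXL, opposite ∠M+∠X]
2. ∠PLX = 25°  [△PXL]
3. ∠LGX = 88°  [△XGL]

∠LGX = 88°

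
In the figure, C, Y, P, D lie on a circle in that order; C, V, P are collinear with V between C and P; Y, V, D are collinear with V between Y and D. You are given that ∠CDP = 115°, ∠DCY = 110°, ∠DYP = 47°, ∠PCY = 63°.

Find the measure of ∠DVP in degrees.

1. ∠DPY = 70°  [cyclic CYPD, opposite ∠C+∠P]
2. ∠DCP = 47°  [same arc PD]
3. ∠PDY = 63°  [△YPD]
4. ∠CPD = 18°  [△CPD]
5. ∠DVP = 99°  [△PVD]

∠DVP = 99°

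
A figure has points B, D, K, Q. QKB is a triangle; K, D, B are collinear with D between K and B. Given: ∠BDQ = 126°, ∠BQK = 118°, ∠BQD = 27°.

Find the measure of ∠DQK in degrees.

1. ∠DBQ = 27°  [△QDB]
2. ∠KDQ = 54°  [linear pair at D on KB]
3. ∠KBQ = 27°  [D on ray BK]
4. ∠BKQ = 35°  [△QKB]
5. ∠DKQ = 35°  [D on ray KB]
6. ∠DQK = 91°  [△QKD]

∠DQK = 91°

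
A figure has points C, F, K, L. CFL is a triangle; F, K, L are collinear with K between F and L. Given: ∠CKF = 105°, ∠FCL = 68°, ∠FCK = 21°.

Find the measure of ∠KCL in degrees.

1. ∠CFK = 54°  [△CFK]
2. ∠CKL = 75°  [linear pair at K on FL]
3. ∠CFL = 54°  [K on ray FL]
4. ∠CLF = 58°  [△CFL]
5. ∠CLK = 58°  [K on ray LF]
6. ∠KCL = 47°  [△CKL]

∠KCL = 47°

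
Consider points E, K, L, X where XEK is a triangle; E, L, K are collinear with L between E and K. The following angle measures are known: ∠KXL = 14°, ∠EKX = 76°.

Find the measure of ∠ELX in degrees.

∠ELX = 90°

1. ∠LKX = 76°  [L on ray KE]
2. ∠KLX = 90°  [△XLK]
3. ∠ELX = 90°  [linear pair at L on EK]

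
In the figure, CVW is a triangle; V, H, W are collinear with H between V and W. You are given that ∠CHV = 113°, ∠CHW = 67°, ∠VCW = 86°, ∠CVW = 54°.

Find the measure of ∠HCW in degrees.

1. ∠CWV = 40°  [△CVW]
2. ∠CWH = 40°  [H on ray WV]
3. ∠HCW = 73°  [△CHW]

∠HCW = 73°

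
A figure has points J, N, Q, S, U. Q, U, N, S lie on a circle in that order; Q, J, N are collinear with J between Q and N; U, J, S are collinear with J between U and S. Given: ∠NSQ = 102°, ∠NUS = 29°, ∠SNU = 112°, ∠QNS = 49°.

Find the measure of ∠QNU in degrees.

∠QNU = 63°

1. ∠NUQ = 78°  [cyclic QUNS, opposite ∠U+∠S]
2. ∠NSU = 39°  [△UNS]
3. ∠NQU = 39°  [same arc UN]
4. ∠QNU = 63°  [△QUN]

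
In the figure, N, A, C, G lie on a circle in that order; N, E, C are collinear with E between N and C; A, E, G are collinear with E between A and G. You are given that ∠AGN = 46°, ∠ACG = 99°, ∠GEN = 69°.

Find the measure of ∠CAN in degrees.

∠CAN = 118°

1. ∠ACN = 46°  [same arc NA]
2. ∠ANG = 81°  [cyclic NACG, opposite ∠N+∠C]
3. ∠AEC = 69°  [vertical angles at E]
4. ∠GAN = 53°  [△NAG]
5. ∠AEN = 111°  [linear pair at E on NC]
6. ∠ANC = 16°  [△NEA]
7. ∠CAN = 118°  [△NAC]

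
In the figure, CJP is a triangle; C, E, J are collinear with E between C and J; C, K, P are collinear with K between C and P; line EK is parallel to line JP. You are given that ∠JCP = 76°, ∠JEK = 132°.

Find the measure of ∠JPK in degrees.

∠JPK = 56°

1. ∠ECK = 76°  [E on CJ, K on CP]
2. ∠CEK = 48°  [linear pair at E on CJ]
3. ∠CKE = 56°  [△CEK]
4. ∠EKP = 124°  [linear pair at K on CP]
5. ∠JPK = 56°  [EK∥JP, co-interior at P–K]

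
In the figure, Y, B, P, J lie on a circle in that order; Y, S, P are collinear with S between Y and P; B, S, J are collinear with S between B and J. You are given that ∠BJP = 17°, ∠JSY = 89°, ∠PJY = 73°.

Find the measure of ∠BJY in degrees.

1. ∠BYP = 17°  [same arc BP]
2. ∠PBY = 107°  [cyclic YBPJ, opposite ∠B+∠J]
3. ∠BPY = 56°  [△YBP]
4. ∠BJY = 56°  [same arc YB]

∠BJY = 56°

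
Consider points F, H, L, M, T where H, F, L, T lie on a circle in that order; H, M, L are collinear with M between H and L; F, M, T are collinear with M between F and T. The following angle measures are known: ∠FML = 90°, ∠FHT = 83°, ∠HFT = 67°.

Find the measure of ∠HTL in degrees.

1. ∠HMT = 90°  [vertical angles at M]
2. ∠FTH = 30°  [△HFT]
3. ∠HLT = 67°  [same arc HT]
4. ∠LHT = 60°  [△HMT]
5. ∠HTL = 53°  [△HLT]

∠HTL = 53°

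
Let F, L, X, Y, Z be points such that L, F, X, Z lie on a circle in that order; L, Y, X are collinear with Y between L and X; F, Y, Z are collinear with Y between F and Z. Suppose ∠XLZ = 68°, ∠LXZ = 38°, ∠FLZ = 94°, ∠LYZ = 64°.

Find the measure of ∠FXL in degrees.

1. ∠XFZ = 68°  [same arc XZ]
2. ∠FYX = 64°  [vertical angles at Y]
3. ∠FXL = 48°  [△FYX]

∠FXL = 48°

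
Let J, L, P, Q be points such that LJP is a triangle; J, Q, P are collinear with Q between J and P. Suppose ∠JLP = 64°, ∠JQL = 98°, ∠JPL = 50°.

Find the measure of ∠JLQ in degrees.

1. ∠LJP = 66°  [△LJP]
2. ∠LJQ = 66°  [Q on ray JP]
3. ∠JLQ = 16°  [△LJQ]

∠JLQ = 16°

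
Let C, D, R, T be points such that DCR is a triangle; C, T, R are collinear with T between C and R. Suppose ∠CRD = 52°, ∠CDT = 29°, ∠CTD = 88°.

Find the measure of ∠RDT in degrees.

∠RDT = 36°

1. ∠DRT = 52°  [T on ray RC]
2. ∠DTR = 92°  [linear pair at T on CR]
3. ∠RDT = 36°  [△DTR]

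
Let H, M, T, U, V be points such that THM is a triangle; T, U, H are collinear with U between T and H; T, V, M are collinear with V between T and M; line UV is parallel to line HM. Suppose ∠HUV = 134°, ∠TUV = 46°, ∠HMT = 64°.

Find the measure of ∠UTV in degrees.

1. ∠MHT = 46°  [UV∥HM, corresponding at U]
2. ∠HTM = 70°  [△THM]
3. ∠UTV = 70°  [U on TH, V on TM]

∠UTV = 70°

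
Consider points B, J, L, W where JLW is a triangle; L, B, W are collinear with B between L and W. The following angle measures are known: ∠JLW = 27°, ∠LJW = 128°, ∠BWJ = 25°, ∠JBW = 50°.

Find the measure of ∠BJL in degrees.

1. ∠BLJ = 27°  [B on ray LW]
2. ∠JBL = 130°  [linear pair at B on LW]
3. ∠BJL = 23°  [△JLB]

∠BJL = 23°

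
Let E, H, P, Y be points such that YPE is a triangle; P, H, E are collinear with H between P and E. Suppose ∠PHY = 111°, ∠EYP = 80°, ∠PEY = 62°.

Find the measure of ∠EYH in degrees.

1. ∠EHY = 69°  [linear pair at H on PE]
2. ∠HEY = 62°  [H on ray EP]
3. ∠EYH = 49°  [△YHE]

∠EYH = 49°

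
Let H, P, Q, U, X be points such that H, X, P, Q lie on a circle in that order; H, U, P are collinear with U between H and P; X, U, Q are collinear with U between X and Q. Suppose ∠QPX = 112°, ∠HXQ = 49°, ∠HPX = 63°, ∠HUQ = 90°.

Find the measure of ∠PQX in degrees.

∠PQX = 41°

1. ∠HPQ = 49°  [same arc HQ]
2. ∠PUQ = 90°  [linear pair at U on HP]
3. ∠PQX = 41°  [△PUQ]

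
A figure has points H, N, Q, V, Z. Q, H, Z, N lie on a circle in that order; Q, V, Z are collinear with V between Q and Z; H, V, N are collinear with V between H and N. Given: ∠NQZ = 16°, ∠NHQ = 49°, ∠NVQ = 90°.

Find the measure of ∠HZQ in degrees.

1. ∠NHZ = 16°  [same arc ZN]
2. ∠HVZ = 90°  [vertical angles at V]
3. ∠HZQ = 74°  [△HVZ]

∠HZQ = 74°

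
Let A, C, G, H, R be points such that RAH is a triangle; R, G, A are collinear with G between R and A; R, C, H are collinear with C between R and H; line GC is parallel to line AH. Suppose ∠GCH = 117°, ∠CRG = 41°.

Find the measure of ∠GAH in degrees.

1. ∠GCR = 63°  [linear pair at C on RH]
2. ∠CGR = 76°  [△RGC]
3. ∠AGC = 104°  [linear pair at G on RA]
4. ∠GAH = 76°  [GC∥AH, co-interior at A–G]

∠GAH = 76°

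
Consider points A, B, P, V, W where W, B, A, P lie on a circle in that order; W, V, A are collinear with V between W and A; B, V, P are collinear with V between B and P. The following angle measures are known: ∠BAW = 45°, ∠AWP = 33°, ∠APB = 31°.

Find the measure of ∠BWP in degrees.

∠BWP = 64°

1. ∠ABP = 33°  [same arc AP]
2. ∠BAP = 116°  [△BAP]
3. ∠BWP = 64°  [cyclic WBAP, opposite ∠W+∠A]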